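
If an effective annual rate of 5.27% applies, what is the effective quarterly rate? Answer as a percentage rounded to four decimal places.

1.2922%

The per-quarter rate i satisfies (1 + i)^4 = 1 + 0.0527.
i = 1.0527^(1/4) − 1 = 0.0129224 = 1.2922%.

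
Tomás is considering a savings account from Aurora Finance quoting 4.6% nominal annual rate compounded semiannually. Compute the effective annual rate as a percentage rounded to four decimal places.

4.6529%

EAR = (1 + 0.046/2)^2 − 1.
= (1 + 0.023000)^2 − 1 = 1.046529 − 1 = 4.6529%.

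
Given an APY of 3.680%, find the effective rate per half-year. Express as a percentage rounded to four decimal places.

1.8234%

The per-half-year rate i satisfies (1 + i)^2 = 1 + 0.03680.
i = 1.03680^(1/2) − 1 = 0.0182338 = 1.8234%.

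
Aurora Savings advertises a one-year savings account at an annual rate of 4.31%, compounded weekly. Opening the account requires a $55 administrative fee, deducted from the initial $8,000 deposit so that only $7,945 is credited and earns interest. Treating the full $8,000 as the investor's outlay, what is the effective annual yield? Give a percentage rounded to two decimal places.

3.68%

Value after one year: 7,945 × (1 + 0.0431/52)^52 = 7,945 × 1.044024 = $8,294.77.
Effective yield on the $8,000 outlay: 8,294.77 / 8,000 − 1 = 0.036846 = 3.68%.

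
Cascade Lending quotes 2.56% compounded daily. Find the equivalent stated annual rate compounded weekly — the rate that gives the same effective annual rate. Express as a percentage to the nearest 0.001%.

EAR = (1 + 0.0256/365)^365 − 1 = 0.025930.
Solve (1 + r/52)^52 = 1.025930: r/52 = 1.025930^(1/52) − 1 = 0.000492, so r = 0.025605 = 2.561%.

2.561%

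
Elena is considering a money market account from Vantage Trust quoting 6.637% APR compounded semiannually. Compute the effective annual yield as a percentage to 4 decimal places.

EAR = (1 + 0.06637/2)^2 − 1.
= 1.067471 − 1 = 6.7471%.

6.7471%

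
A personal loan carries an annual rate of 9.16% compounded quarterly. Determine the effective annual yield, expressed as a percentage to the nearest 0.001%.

9.479%

EAR = (1 + 0.0916/4)^4 − 1.
= 1.094795 − 1 = 9.479%.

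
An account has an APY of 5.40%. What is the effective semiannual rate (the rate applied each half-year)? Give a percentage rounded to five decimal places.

2.66450%

The per-half-year rate i satisfies (1 + i)^2 = 1 + 0.0540.
i = 1.0540^(1/2) − 1 = 0.0266450 = 2.66450%.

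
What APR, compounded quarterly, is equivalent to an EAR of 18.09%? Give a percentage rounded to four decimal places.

(1 + r/4)^4 − 1 = 0.1809, so 1 + r/4 = 1.1809^(1/4).
r/4 = 0.042445, so r = 0.169781 = 16.9781%.

16.9781%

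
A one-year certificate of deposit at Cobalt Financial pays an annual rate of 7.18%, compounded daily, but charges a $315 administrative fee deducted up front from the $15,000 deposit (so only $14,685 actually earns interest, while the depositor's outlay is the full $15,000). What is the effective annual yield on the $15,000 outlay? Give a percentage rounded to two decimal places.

Value after one year: 14,685 × (1 + 0.0718/365)^365 = 14,685 × 1.074433 = $15,778.05.
Effective yield on the $15,000 outlay: 15,778.05 / 15,000 − 1 = 0.051870 = 5.19%.

5.19%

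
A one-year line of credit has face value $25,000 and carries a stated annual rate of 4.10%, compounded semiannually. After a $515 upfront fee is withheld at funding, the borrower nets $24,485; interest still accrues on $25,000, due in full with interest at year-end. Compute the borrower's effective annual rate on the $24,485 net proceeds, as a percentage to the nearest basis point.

6.33%

Amount owed after one year: 25,000 × (1 + 0.0410/2)^2 = 25,000 × 1.041420 = $26,035.51.
Effective rate on net proceeds: 26,035.51 / 24,485 − 1 = 0.063325 = 6.33%.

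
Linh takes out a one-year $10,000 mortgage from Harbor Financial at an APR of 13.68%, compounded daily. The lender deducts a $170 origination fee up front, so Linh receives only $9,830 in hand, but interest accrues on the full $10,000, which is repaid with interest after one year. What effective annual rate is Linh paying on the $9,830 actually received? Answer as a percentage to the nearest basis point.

16.64%

Amount owed after one year: 10,000 × (1 + 0.1368/365)^365 = 10,000 × 1.146569 = $11,465.69.
Effective rate on net proceeds: 11,465.69 / 9,830 − 1 = 0.166398 = 16.64%.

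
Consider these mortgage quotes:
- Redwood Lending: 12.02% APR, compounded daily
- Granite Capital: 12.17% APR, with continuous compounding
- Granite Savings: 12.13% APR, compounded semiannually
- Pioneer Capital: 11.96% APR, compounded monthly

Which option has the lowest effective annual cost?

Redwood Lending: (1 + 0.1202/365)^365 − 1 = 12.770%
Granite Capital: e^0.1217 − 1 = 12.942%
Granite Savings: (1 + 0.1213/2)^2 − 1 = 12.498%
Pioneer Capital: (1 + 0.1196/12)^12 − 1 = 12.638%
The lowest effective annual rate is Granite Savings at 12.498%.

Granite Savings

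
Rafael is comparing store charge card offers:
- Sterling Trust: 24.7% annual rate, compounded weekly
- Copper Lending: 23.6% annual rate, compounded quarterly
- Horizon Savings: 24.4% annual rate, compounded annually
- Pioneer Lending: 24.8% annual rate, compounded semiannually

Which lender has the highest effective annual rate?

Sterling Trust

Sterling Trust: (1 + 0.247/52)^52 − 1 = 27.943%
Copper Lending: (1 + 0.236/4)^4 − 1 = 25.772%
Horizon Savings: compounded annually, EAR = 24.400%
Pioneer Lending: (1 + 0.248/2)^2 − 1 = 26.338%
The highest effective annual rate is Sterling Trust at 27.943%.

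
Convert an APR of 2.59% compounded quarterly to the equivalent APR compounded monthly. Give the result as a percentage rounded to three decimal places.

EAR = (1 + 0.0259/4)^4 − 1 = 0.026153.
Solve (1 + r/12)^12 = 1.026153: r/12 = 1.026153^(1/12) − 1 = 0.002154, so r = 0.025844 = 2.584%.

2.584%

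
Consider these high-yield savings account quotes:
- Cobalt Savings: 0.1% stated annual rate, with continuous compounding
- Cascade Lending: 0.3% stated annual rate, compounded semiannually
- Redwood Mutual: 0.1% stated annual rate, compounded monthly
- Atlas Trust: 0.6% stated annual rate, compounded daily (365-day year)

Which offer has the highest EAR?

Cobalt Savings: e^0.001 − 1 = 0.100%
Cascade Lending: (1 + 0.003/2)^2 − 1 = 0.300%
Redwood Mutual: (1 + 0.001/12)^12 − 1 = 0.100%
Atlas Trust: (1 + 0.006/365)^365 − 1 = 0.602%
The highest effective annual rate is Atlas Trust at 0.602%.

Atlas Trust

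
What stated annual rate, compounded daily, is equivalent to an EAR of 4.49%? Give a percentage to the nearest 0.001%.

4.392%

(1 + r/365)^365 − 1 = 0.0449, so 1 + r/365 = 1.0449^(1/365).
r/365 = 0.000120, so r = 0.043924 = 4.392%.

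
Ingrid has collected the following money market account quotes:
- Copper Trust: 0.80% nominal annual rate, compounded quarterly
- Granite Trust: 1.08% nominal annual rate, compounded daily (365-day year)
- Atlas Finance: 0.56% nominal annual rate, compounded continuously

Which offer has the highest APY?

Granite Trust

Copper Trust: (1 + 0.0080/4)^4 − 1 = 0.802%
Granite Trust: (1 + 0.0108/365)^365 − 1 = 1.086%
Atlas Finance: e^0.0056 − 1 = 0.562%
The highest effective annual rate is Granite Trust at 1.086%.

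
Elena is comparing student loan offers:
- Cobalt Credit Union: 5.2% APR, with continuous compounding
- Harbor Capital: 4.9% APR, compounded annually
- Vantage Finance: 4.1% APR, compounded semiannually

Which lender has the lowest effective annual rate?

Vantage Finance

Cobalt Credit Union: e^0.052 − 1 = 5.338%
Harbor Capital: compounded annually, EAR = 4.900%
Vantage Finance: (1 + 0.041/2)^2 − 1 = 4.142%
The lowest effective annual rate is Vantage Finance at 4.142%.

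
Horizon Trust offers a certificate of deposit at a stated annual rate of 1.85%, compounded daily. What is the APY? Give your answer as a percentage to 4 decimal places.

1.8672%

EAR = (1 + 0.0185/365)^365 − 1.
= 1.018672 − 1 = 1.8672%.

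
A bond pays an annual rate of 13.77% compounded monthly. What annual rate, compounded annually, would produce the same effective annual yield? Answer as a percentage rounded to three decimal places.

14.673%

EAR = (1 + 0.1377/12)^12 − 1 = 0.146732.
Compounded annually, the equivalent nominal rate is the EAR itself: 14.673%.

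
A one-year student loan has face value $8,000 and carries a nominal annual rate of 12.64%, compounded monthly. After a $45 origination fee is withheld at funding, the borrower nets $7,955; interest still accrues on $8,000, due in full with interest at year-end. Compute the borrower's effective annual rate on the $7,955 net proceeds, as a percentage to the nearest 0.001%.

14.040%

Amount owed after one year: 8,000 × (1 + 0.1264/12)^12 = 8,000 × 1.133986 = $9,071.89.
Effective rate on net proceeds: 9,071.89 / 7,955 − 1 = 0.140401 = 14.040%.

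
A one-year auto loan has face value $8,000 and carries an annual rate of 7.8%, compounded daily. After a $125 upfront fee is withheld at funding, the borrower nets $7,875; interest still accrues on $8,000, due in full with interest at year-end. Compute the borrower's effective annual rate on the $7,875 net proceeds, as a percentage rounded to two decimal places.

9.83%

Amount owed after one year: 8,000 × (1 + 0.078/365)^365 = 8,000 × 1.081114 = $8,648.91.
Effective rate on net proceeds: 8,648.91 / 7,875 − 1 = 0.098274 = 9.83%.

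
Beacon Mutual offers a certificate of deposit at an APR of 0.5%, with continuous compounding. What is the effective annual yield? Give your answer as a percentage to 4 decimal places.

With continuous compounding, EAR = e^0.005 − 1.
e^0.005 = 1.005013, so EAR = 0.005013 = 0.5013%.

0.5013%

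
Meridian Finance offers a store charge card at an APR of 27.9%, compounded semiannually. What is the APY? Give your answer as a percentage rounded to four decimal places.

29.8460%

EAR = (1 + 0.279/2)^2 − 1.
= (1 + 0.139500)^2 − 1 = 1.298460 − 1 = 29.8460%.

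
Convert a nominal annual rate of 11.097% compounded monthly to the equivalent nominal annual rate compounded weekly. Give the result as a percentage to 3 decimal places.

11.058%

EAR = (1 + 0.11097/12)^12 − 1 = 0.116792.
Solve (1 + r/52)^52 = 1.116792: r/52 = 1.116792^(1/52) − 1 = 0.002126, so r = 0.110577 = 11.058%.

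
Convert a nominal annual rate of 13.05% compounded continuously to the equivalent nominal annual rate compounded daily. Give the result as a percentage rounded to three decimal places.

13.052%

EAR under continuous compounding: e^0.1305 − 1 = 0.139398.
Solve (1 + r/365)^365 = 1.139398: r/365 = 1.139398^(1/365) − 1 = 0.000358, so r = 0.130523 = 13.052%.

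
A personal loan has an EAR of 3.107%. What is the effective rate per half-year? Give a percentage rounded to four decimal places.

1.5416%

The per-half-year rate i satisfies (1 + i)^2 = 1 + 0.03107.
i = 1.03107^(1/2) − 1 = 0.0154162 = 1.5416%.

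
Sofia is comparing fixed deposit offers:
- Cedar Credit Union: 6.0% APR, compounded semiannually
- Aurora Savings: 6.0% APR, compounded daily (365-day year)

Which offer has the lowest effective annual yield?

Cedar Credit Union

Cedar Credit Union: (1 + 0.060/2)^2 − 1 = 6.090%
Aurora Savings: (1 + 0.060/365)^365 − 1 = 6.183%
The lowest effective annual rate is Cedar Credit Union at 6.090%.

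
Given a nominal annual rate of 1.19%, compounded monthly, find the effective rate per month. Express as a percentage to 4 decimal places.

0.0992%

With a nominal annual rate compounded monthly, the periodic rate is the nominal rate divided by 12.
i = 0.0119 / 12 = 0.0009917 = 0.0992%.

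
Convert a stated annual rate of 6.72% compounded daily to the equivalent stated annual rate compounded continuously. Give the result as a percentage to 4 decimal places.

6.7194%

EAR = (1 + 0.0672/365)^365 − 1 = 0.069503.
Equivalent continuous rate: r = ln(1 + 0.069503) = 0.067194 = 6.7194%.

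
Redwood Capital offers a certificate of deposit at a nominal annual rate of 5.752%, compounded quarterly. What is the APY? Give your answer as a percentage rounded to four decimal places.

5.8773%

EAR = (1 + 0.05752/4)^4 − 1.
= 1.058773 − 1 = 5.8773%.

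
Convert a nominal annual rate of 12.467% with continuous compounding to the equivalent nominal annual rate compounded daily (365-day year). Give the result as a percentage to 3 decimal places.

12.469%

EAR under continuous compounding: e^0.12467 − 1 = 0.132775.
Solve (1 + r/365)^365 = 1.132775: r/365 = 1.132775^(1/365) − 1 = 0.000342, so r = 0.124691 = 12.469%.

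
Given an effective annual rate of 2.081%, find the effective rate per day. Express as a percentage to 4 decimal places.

The per-day rate i satisfies (1 + i)^365 = 1 + 0.02081.
i = 1.02081^(1/365) − 1 = 0.0000564 = 0.0056%.

0.0056%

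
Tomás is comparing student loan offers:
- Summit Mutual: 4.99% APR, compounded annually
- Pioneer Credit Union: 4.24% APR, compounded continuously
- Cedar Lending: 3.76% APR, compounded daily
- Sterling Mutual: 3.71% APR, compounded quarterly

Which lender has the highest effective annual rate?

Summit Mutual: compounded annually, EAR = 4.990%
Pioneer Credit Union: e^0.0424 − 1 = 4.331%
Cedar Lending: (1 + 0.0376/365)^365 − 1 = 3.831%
Sterling Mutual: (1 + 0.0371/4)^4 − 1 = 3.762%
The highest effective annual rate is Summit Mutual at 4.990%.

Summit Mutual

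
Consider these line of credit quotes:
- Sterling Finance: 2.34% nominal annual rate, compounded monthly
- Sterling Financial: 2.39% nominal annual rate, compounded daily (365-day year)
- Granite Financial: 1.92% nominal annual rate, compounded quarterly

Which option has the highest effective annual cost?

Sterling Financial

Sterling Finance: (1 + 0.0234/12)^12 − 1 = 2.365%
Sterling Financial: (1 + 0.0239/365)^365 − 1 = 2.419%
Granite Financial: (1 + 0.0192/4)^4 − 1 = 1.934%
The highest effective annual rate is Sterling Financial at 2.419%.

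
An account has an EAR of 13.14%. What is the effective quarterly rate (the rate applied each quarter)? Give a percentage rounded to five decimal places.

The per-quarter rate i satisfies (1 + i)^4 = 1 + 0.1314.
i = 1.1314^(1/4) − 1 = 0.0313452 = 3.13452%.

3.13452%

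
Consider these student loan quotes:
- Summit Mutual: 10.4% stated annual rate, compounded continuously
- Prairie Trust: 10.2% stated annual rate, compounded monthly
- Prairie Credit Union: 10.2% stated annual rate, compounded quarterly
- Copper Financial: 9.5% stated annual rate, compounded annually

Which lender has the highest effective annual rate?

Summit Mutual: e^0.104 − 1 = 10.960%
Prairie Trust: (1 + 0.102/12)^12 − 1 = 10.691%
Prairie Credit Union: (1 + 0.102/4)^4 − 1 = 10.597%
Copper Financial: compounded annually, EAR = 9.500%
The highest effective annual rate is Summit Mutual at 10.960%.

Summit Mutual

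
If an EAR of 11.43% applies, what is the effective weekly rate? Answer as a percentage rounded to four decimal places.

0.2083%

The per-week rate i satisfies (1 + i)^52 = 1 + 0.1143.
i = 1.1143^(1/52) − 1 = 0.0020834 = 0.2083%.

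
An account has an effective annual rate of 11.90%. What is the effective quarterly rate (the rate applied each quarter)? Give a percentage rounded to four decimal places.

The per-quarter rate i satisfies (1 + i)^4 = 1 + 0.1190.
i = 1.1190^(1/4) − 1 = 0.0285076 = 2.8508%.

2.8508%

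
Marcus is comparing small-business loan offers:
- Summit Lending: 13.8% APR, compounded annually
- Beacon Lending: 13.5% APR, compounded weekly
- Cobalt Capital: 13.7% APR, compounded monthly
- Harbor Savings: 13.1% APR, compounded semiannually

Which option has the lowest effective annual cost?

Harbor Savings

Summit Lending: compounded annually, EAR = 13.800%
Beacon Lending: (1 + 0.135/52)^52 − 1 = 14.434%
Cobalt Capital: (1 + 0.137/12)^12 − 1 = 14.594%
Harbor Savings: (1 + 0.131/2)^2 − 1 = 13.529%
The lowest effective annual rate is Harbor Savings at 13.529%.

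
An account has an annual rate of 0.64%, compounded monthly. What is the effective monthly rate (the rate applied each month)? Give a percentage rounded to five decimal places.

With a nominal annual rate compounded monthly, the periodic rate is the nominal rate divided by 12.
i = 0.0064 / 12 = 0.0005333 = 0.05333%.

0.05333%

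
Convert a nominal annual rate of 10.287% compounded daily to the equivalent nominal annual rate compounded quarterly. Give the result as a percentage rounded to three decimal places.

10.419%

EAR = (1 + 0.10287/365)^365 − 1 = 0.108331.
Solve (1 + r/4)^4 = 1.108331: r/4 = 1.108331^(1/4) − 1 = 0.026047, so r = 0.104189 = 10.419%.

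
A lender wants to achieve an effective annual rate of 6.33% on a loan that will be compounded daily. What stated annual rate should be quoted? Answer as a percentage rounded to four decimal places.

6.1382%

(1 + r/365)^365 − 1 = 0.0633, so 1 + r/365 = 1.0633^(1/365).
r/365 = 0.000168, so r = 0.061382 = 6.1382%.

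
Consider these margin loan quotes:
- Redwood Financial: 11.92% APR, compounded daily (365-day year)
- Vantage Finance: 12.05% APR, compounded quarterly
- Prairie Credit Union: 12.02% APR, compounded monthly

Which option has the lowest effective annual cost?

Vantage Finance

Redwood Financial: (1 + 0.1192/365)^365 − 1 = 12.657%
Vantage Finance: (1 + 0.1205/4)^4 − 1 = 12.606%
Prairie Credit Union: (1 + 0.1202/12)^12 − 1 = 12.705%
The lowest effective annual rate is Vantage Finance at 12.606%.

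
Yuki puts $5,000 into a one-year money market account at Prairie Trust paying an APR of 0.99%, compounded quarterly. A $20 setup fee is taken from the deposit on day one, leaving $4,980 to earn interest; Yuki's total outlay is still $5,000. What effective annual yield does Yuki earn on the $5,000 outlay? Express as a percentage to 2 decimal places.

Value after one year: 4,980 × (1 + 0.0099/4)^4 = 4,980 × 1.009937 = $5,029.49.
Effective yield on the $5,000 outlay: 5,029.49 / 5,000 − 1 = 0.005897 = 0.59%.

0.59%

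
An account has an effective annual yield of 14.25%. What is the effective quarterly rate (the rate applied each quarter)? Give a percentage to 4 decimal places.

3.3866%

The per-quarter rate i satisfies (1 + i)^4 = 1 + 0.1425.
i = 1.1425^(1/4) − 1 = 0.0338655 = 3.3866%.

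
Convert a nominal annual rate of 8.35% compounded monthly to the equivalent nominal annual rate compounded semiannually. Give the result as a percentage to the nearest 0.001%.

8.497%

EAR = (1 + 0.0835/12)^12 − 1 = 0.086771.
Solve (1 + r/2)^2 = 1.086771: r/2 = 1.086771^(1/2) − 1 = 0.042483, so r = 0.084966 = 8.497%.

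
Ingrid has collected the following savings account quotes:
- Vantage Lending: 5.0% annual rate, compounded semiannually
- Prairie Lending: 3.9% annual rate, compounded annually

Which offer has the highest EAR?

Vantage Lending

Vantage Lending: (1 + 0.050/2)^2 − 1 = 5.062%
Prairie Lending: compounded annually, EAR = 3.900%
The highest effective annual rate is Vantage Lending at 5.062%.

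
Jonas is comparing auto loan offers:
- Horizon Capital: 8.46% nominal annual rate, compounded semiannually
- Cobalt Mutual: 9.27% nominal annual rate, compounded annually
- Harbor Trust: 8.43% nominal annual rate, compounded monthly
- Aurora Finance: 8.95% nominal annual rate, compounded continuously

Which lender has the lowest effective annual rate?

Horizon Capital

Horizon Capital: (1 + 0.0846/2)^2 − 1 = 8.639%
Cobalt Mutual: compounded annually, EAR = 9.270%
Harbor Trust: (1 + 0.0843/12)^12 − 1 = 8.763%
Aurora Finance: e^0.0895 − 1 = 9.363%
The lowest effective annual rate is Horizon Capital at 8.639%.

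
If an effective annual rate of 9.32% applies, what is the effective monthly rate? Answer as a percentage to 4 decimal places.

0.7453%

The per-month rate i satisfies (1 + i)^12 = 1 + 0.0932.
i = 1.0932^(1/12) − 1 = 0.0074534 = 0.7453%.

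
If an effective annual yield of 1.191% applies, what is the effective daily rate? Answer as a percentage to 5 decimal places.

The per-day rate i satisfies (1 + i)^365 = 1 + 0.01191.
i = 1.01191^(1/365) − 1 = 0.0000324 = 0.00324%.

0.00324%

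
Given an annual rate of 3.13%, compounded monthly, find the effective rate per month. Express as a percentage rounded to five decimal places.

With a nominal annual rate compounded monthly, the periodic rate is the nominal rate divided by 12.
i = 0.0313 / 12 = 0.0026083 = 0.26083%.

0.26083%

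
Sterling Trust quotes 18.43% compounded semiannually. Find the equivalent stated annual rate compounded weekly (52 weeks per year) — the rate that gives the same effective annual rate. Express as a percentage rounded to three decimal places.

EAR = (1 + 0.1843/2)^2 − 1 = 0.192792.
Solve (1 + r/52)^52 = 1.192792: r/52 = 1.192792^(1/52) − 1 = 0.003396, so r = 0.176596 = 17.660%.

17.660%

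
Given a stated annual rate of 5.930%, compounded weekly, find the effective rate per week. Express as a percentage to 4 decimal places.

With a nominal annual rate compounded weekly, the periodic rate is the nominal rate divided by 52.
i = 0.05930 / 52 = 0.0011404 = 0.1140%.

0.1140%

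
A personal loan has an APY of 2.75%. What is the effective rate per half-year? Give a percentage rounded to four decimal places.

1.3657%

The per-half-year rate i satisfies (1 + i)^2 = 1 + 0.0275.
i = 1.0275^(1/2) − 1 = 0.0136567 = 1.3657%.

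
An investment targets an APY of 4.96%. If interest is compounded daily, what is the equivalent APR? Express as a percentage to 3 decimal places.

(1 + r/365)^365 − 1 = 0.0496, so 1 + r/365 = 1.0496^(1/365).
r/365 = 0.000133, so r = 0.048412 = 4.841%.

4.841%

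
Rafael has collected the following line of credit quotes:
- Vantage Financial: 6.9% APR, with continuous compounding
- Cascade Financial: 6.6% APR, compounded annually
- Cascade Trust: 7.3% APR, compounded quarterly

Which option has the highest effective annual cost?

Cascade Trust

Vantage Financial: e^0.069 − 1 = 7.144%
Cascade Financial: compounded annually, EAR = 6.600%
Cascade Trust: (1 + 0.073/4)^4 − 1 = 7.502%
The highest effective annual rate is Cascade Trust at 7.502%.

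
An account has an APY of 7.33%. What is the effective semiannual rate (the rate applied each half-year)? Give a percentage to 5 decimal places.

3.60019%

The per-half-year rate i satisfies (1 + i)^2 = 1 + 0.0733.
i = 1.0733^(1/2) − 1 = 0.0360019 = 3.60019%.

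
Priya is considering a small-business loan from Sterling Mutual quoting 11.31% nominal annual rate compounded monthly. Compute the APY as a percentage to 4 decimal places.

11.9151%

EAR = (1 + 0.1131/12)^12 − 1.
= (1 + 0.009425)^12 − 1 = 1.119151 − 1 = 11.9151%.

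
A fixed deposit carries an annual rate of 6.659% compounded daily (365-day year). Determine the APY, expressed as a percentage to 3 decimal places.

6.885%

EAR = (1 + 0.06659/365)^365 − 1.
= (1 + 0.000182)^365 − 1 = 1.068851 − 1 = 6.885%.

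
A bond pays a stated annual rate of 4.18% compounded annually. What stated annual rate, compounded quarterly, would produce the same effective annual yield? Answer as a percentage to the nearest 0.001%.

Compounded annually, EAR = nominal = 0.041800.
Solve (1 + r/4)^4 = 1.041800: r/4 = 1.041800^(1/4) − 1 = 0.010290, so r = 0.041160 = 4.116%.

4.116%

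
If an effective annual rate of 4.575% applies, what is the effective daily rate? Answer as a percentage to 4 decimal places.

0.0123%

The per-day rate i satisfies (1 + i)^365 = 1 + 0.04575.
i = 1.04575^(1/365) − 1 = 0.0001226 = 0.0123%.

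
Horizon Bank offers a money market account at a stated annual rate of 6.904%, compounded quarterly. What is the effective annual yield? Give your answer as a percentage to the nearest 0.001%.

7.085%

EAR = (1 + 0.06904/4)^4 − 1.
= 1.070848 − 1 = 7.085%.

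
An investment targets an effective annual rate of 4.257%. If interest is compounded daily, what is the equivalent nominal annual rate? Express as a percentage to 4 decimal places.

4.1691%

(1 + r/365)^365 − 1 = 0.04257, so 1 + r/365 = 1.04257^(1/365).
r/365 = 0.000114, so r = 0.041691 = 4.1691%.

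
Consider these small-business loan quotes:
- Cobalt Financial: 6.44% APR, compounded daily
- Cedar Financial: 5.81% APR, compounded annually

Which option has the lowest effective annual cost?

Cobalt Financial: (1 + 0.0644/365)^365 − 1 = 6.651%
Cedar Financial: compounded annually, EAR = 5.810%
The lowest effective annual rate is Cedar Financial at 5.810%.

Cedar Financial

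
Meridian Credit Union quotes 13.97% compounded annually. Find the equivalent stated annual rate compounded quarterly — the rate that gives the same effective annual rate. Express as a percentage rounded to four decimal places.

Compounded annually, EAR = nominal = 0.139700.
Solve (1 + r/4)^4 = 1.139700: r/4 = 1.139700^(1/4) − 1 = 0.033231, so r = 0.132926 = 13.2926%.

13.2926%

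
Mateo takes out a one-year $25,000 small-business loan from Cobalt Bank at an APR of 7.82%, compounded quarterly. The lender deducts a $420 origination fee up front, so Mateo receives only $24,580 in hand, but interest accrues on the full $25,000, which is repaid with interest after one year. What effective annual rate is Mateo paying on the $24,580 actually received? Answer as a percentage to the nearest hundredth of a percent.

9.90%

Amount owed after one year: 25,000 × (1 + 0.0782/4)^4 = 25,000 × 1.080523 = $27,013.08.
Effective rate on net proceeds: 27,013.08 / 24,580 − 1 = 0.098986 = 9.90%.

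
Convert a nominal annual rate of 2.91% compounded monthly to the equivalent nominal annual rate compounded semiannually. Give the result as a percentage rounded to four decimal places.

EAR = (1 + 0.0291/12)^12 − 1 = 0.029491.
Solve (1 + r/2)^2 = 1.029491: r/2 = 1.029491^(1/2) − 1 = 0.014638, so r = 0.029277 = 2.9277%.

2.9277%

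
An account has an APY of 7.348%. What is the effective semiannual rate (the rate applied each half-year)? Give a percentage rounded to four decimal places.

The per-half-year rate i satisfies (1 + i)^2 = 1 + 0.07348.
i = 1.07348^(1/2) − 1 = 0.0360888 = 3.6089%.

3.6089%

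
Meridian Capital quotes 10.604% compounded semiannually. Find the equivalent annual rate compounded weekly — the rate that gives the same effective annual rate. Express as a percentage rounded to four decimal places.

10.3427%

EAR = (1 + 0.10604/2)^2 − 1 = 0.108851.
Solve (1 + r/52)^52 = 1.108851: r/52 = 1.108851^(1/52) − 1 = 0.001989, so r = 0.103427 = 10.3427%.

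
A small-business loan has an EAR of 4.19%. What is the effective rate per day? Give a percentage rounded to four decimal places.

The per-day rate i satisfies (1 + i)^365 = 1 + 0.0419.
i = 1.0419^(1/365) − 1 = 0.0001125 = 0.0112%.

0.0112%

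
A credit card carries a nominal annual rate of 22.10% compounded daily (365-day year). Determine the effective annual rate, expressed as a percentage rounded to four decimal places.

24.7240%

EAR = (1 + 0.2210/365)^365 − 1.
= 1.247240 − 1 = 24.7240%.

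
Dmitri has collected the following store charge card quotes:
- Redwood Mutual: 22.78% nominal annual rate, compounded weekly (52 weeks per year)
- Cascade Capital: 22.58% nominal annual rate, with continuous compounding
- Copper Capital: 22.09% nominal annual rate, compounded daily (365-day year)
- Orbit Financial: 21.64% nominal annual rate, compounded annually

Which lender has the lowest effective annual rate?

Orbit Financial

Redwood Mutual: (1 + 0.2278/52)^52 − 1 = 25.521%
Cascade Capital: e^0.2258 − 1 = 25.332%
Copper Capital: (1 + 0.2209/365)^365 − 1 = 24.712%
Orbit Financial: compounded annually, EAR = 21.640%
The lowest effective annual rate is Orbit Financial at 21.640%.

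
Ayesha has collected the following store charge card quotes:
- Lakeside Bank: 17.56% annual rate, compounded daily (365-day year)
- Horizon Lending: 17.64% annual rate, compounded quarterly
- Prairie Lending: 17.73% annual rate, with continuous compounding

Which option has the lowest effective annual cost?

Horizon Lending

Lakeside Bank: (1 + 0.1756/365)^365 − 1 = 19.191%
Horizon Lending: (1 + 0.1764/4)^4 − 1 = 18.842%
Prairie Lending: e^0.1773 − 1 = 19.399%
The lowest effective annual rate is Horizon Lending at 18.842%.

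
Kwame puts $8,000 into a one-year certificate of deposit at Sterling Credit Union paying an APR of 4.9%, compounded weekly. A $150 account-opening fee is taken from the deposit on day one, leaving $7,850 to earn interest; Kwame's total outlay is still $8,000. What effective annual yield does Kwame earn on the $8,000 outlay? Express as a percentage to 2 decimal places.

Value after one year: 7,850 × (1 + 0.049/52)^52 = 7,850 × 1.050196 = $8,244.04.
Effective yield on the $8,000 outlay: 8,244.04 / 8,000 − 1 = 0.030505 = 3.05%.

3.05%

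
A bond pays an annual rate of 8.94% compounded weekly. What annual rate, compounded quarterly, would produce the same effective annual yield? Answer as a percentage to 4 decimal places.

9.0328%

EAR = (1 + 0.0894/52)^52 − 1 = 0.093434.
Solve (1 + r/4)^4 = 1.093434: r/4 = 1.093434^(1/4) − 1 = 0.022582, so r = 0.090328 = 9.0328%.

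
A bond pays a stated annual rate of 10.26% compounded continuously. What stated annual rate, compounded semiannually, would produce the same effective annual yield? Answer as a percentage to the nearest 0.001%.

10.528%

EAR under continuous compounding: e^0.1026 − 1 = 0.108048.
Solve (1 + r/2)^2 = 1.108048: r/2 = 1.108048^(1/2) − 1 = 0.052639, so r = 0.105277 = 10.528%.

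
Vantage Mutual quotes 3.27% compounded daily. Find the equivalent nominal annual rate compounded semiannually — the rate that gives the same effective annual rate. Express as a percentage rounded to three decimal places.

3.297%

EAR = (1 + 0.0327/365)^365 − 1 = 0.033239.
Solve (1 + r/2)^2 = 1.033239: r/2 = 1.033239^(1/2) − 1 = 0.016484, so r = 0.032967 = 3.297%.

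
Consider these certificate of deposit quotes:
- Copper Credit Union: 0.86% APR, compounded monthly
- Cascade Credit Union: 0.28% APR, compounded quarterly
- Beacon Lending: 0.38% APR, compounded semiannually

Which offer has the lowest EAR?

Cascade Credit Union

Copper Credit Union: (1 + 0.0086/12)^12 − 1 = 0.863%
Cascade Credit Union: (1 + 0.0028/4)^4 − 1 = 0.280%
Beacon Lending: (1 + 0.0038/2)^2 − 1 = 0.380%
The lowest effective annual rate is Cascade Credit Union at 0.280%.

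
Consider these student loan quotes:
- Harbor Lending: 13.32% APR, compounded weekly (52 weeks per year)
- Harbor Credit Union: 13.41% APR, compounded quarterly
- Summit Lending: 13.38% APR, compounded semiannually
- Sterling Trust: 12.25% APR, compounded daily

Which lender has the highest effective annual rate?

Harbor Lending

Harbor Lending: (1 + 0.1332/52)^52 − 1 = 14.228%
Harbor Credit Union: (1 + 0.1341/4)^4 − 1 = 14.100%
Summit Lending: (1 + 0.1338/2)^2 − 1 = 13.828%
Sterling Trust: (1 + 0.1225/365)^365 − 1 = 13.030%
The highest effective annual rate is Harbor Lending at 14.228%.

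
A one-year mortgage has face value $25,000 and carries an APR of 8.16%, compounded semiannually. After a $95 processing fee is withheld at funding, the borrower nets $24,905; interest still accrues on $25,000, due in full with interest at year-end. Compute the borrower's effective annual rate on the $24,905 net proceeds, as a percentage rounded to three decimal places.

8.740%

Amount owed after one year: 25,000 × (1 + 0.0816/2)^2 = 25,000 × 1.083265 = $27,081.62.
Effective rate on net proceeds: 27,081.62 / 24,905 − 1 = 0.087397 = 8.740%.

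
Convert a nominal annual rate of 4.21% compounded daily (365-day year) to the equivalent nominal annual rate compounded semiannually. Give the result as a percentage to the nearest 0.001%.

EAR = (1 + 0.0421/365)^365 − 1 = 0.042996.
Solve (1 + r/2)^2 = 1.042996: r/2 = 1.042996^(1/2) − 1 = 0.021272, so r = 0.042544 = 4.254%.

4.254%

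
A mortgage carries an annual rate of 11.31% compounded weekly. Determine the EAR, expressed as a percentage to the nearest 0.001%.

EAR = (1 + 0.1131/52)^52 − 1.
= 1.119606 − 1 = 11.961%.

11.961%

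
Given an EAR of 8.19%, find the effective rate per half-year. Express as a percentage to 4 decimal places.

The per-half-year rate i satisfies (1 + i)^2 = 1 + 0.0819.
i = 1.0819^(1/2) − 1 = 0.0401442 = 4.0144%.

4.0144%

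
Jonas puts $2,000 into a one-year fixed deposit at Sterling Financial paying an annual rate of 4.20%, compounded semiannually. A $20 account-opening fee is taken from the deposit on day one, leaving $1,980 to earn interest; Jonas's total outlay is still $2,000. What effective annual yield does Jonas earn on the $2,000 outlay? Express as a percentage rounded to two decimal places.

3.20%

Value after one year: 1,980 × (1 + 0.0420/2)^2 = 1,980 × 1.042441 = $2,064.03.
Effective yield on the $2,000 outlay: 2,064.03 / 2,000 − 1 = 0.032017 = 3.20%.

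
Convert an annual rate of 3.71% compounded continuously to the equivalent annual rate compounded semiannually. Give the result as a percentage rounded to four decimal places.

EAR under continuous compounding: e^0.0371 − 1 = 0.037797.
Solve (1 + r/2)^2 = 1.037797: r/2 = 1.037797^(1/2) − 1 = 0.018723, so r = 0.037446 = 3.7446%.

3.7446%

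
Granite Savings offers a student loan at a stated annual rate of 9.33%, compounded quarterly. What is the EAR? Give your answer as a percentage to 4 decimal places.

EAR = (1 + 0.0933/4)^4 − 1.
= 1.096615 − 1 = 9.6615%.

9.6615%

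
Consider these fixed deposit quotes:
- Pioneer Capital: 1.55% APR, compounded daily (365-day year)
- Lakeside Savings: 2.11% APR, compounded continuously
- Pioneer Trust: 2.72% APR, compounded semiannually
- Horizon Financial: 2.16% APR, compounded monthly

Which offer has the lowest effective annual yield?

Pioneer Capital: (1 + 0.0155/365)^365 − 1 = 1.562%
Lakeside Savings: e^0.0211 − 1 = 2.132%
Pioneer Trust: (1 + 0.0272/2)^2 − 1 = 2.738%
Horizon Financial: (1 + 0.0216/12)^12 − 1 = 2.182%
The lowest effective annual rate is Pioneer Capital at 1.562%.

Pioneer Capital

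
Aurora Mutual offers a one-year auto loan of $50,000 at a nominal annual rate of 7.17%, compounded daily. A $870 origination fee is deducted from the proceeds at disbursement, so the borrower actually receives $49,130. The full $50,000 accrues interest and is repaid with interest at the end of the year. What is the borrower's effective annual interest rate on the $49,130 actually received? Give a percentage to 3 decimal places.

9.335%

Amount owed after one year: 50,000 × (1 + 0.0717/365)^365 = 50,000 × 1.074325 = $53,716.27.
Effective rate on net proceeds: 53,716.27 / 49,130 − 1 = 0.093350 = 9.335%.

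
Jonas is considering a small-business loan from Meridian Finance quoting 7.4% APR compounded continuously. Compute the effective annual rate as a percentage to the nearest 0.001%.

With continuous compounding, EAR = e^0.074 − 1.
e^0.074 = 1.076807, so EAR = 0.076807 = 7.681%.

7.681%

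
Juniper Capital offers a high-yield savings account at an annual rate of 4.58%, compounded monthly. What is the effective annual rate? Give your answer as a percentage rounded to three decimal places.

EAR = (1 + 0.0458/12)^12 − 1.
= (1 + 0.003817)^12 − 1 = 1.046774 − 1 = 4.677%.

4.677%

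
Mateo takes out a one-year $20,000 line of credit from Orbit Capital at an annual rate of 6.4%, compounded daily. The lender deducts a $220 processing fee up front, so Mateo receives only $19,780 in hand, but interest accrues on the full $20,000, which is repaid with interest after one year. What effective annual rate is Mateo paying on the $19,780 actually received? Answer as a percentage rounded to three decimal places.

7.794%

Amount owed after one year: 20,000 × (1 + 0.064/365)^365 = 20,000 × 1.066086 = $21,321.73.
Effective rate on net proceeds: 21,321.73 / 19,780 − 1 = 0.077944 = 7.794%.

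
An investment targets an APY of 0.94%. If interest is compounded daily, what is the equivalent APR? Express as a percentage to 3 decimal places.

(1 + r/365)^365 − 1 = 0.0094, so 1 + r/365 = 1.0094^(1/365).
r/365 = 0.000026, so r = 0.009356 = 0.936%.

0.936%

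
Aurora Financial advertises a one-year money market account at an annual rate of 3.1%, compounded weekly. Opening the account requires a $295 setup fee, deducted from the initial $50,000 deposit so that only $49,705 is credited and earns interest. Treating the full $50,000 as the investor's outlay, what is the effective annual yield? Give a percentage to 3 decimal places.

2.539%

Value after one year: 49,705 × (1 + 0.031/52)^52 = 49,705 × 1.031476 = $51,269.51.
Effective yield on the $50,000 outlay: 51,269.51 / 50,000 − 1 = 0.025390 = 2.539%.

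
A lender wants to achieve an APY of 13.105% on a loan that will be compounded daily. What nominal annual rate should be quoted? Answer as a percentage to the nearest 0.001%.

(1 + r/365)^365 − 1 = 0.13105, so 1 + r/365 = 1.13105^(1/365).
r/365 = 0.000337, so r = 0.123167 = 12.317%.

12.317%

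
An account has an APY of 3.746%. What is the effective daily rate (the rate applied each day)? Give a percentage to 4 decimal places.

0.0101%

The per-day rate i satisfies (1 + i)^365 = 1 + 0.03746.
i = 1.03746^(1/365) − 1 = 0.0001008 = 0.0101%.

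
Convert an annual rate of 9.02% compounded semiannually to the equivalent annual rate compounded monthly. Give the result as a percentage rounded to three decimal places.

8.855%

EAR = (1 + 0.0902/2)^2 − 1 = 0.092234.
Solve (1 + r/12)^12 = 1.092234: r/12 = 1.092234^(1/12) − 1 = 0.007379, so r = 0.088550 = 8.855%.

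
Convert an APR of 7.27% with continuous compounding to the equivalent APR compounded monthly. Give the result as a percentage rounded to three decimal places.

7.292%

EAR under continuous compounding: e^0.0727 − 1 = 0.075408.
Solve (1 + r/12)^12 = 1.075408: r/12 = 1.075408^(1/12) − 1 = 0.006077, so r = 0.072921 = 7.292%.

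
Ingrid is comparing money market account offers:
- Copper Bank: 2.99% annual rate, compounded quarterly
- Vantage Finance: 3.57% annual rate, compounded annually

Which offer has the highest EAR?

Vantage Finance

Copper Bank: (1 + 0.0299/4)^4 − 1 = 3.024%
Vantage Finance: compounded annually, EAR = 3.570%
The highest effective annual rate is Vantage Finance at 3.570%.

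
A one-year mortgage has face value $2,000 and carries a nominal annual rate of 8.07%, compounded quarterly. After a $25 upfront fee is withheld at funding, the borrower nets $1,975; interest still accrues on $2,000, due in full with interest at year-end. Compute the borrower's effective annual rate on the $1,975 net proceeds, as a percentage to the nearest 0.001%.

9.689%

Amount owed after one year: 2,000 × (1 + 0.0807/4)^4 = 2,000 × 1.083175 = $2,166.35.
Effective rate on net proceeds: 2,166.35 / 1,975 − 1 = 0.096886 = 9.689%.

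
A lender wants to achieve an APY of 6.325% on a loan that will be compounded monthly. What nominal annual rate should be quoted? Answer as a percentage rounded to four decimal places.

(1 + r/12)^12 − 1 = 0.06325, so 1 + r/12 = 1.06325^(1/12).
r/12 = 0.005124, so r = 0.061487 = 6.1487%.

6.1487%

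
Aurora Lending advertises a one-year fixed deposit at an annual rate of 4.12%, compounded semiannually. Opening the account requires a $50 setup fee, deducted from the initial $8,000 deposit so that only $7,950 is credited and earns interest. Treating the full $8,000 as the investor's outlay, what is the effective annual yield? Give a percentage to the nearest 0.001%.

Value after one year: 7,950 × (1 + 0.0412/2)^2 = 7,950 × 1.041624 = $8,280.91.
Effective yield on the $8,000 outlay: 8,280.91 / 8,000 − 1 = 0.035114 = 3.511%.

3.511%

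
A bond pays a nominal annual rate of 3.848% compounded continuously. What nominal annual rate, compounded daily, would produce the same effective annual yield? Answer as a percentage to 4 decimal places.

EAR under continuous compounding: e^0.03848 − 1 = 0.039230.
Solve (1 + r/365)^365 = 1.039230: r/365 = 1.039230^(1/365) − 1 = 0.000105, so r = 0.038482 = 3.8482%.

3.8482%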